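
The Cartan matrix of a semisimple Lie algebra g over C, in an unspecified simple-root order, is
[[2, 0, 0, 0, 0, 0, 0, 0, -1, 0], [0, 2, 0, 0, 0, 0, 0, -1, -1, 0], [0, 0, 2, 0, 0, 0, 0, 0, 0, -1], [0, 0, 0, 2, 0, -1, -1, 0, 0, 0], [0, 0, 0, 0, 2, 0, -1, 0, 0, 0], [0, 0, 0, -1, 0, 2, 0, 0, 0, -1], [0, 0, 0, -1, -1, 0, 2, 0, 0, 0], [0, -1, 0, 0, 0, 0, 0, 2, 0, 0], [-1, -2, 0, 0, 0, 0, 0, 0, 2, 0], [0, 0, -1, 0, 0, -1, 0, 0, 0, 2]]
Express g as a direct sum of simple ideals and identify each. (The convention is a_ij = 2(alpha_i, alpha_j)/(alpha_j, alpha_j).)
A_6 + F_4

The diagram associated to this matrix has two connected components: the simple roots {alpha_3, alpha_4, alpha_5, alpha_6, alpha_7, alpha_10} form a chain of 6 nodes with single edges (A_6), and {alpha_1, alpha_2, alpha_8, alpha_9} form a chain of 4 nodes with a double edge between the middle two (F_4). A semisimple Lie algebra decomposes uniquely as the direct sum of simple ideals, one per connected component of its Dynkin diagram, so g ≅ A_6 ⊕ F_4 (dimension 48 + 52 = 100).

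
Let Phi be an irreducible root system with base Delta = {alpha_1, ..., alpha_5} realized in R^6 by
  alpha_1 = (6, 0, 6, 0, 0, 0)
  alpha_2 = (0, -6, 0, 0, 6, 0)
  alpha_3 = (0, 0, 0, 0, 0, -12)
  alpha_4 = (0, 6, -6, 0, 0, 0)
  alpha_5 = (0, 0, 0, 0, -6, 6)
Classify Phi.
C_5

Compute the Cartan integers a_ij = 2(alpha_i, alpha_j)/(alpha_j, alpha_j); the resulting 5x5 Cartan matrix is
[[2, 0, 0, -1, 0], [0, 2, 0, -1, -1], [0, 0, 2, 0, -2], [-1, -1, 0, 2, 0], [0, -1, -1, 0, 2]].
The roots have two lengths (squared-length ratio 2:1); the short ones are alpha_{1,2,4,5}. The associated Dynkin diagram is a chain of 5 nodes with a double edge at one end; the terminal node there is the unique long simple root (C_5), so the type is C_5 (the algebra sp(10)).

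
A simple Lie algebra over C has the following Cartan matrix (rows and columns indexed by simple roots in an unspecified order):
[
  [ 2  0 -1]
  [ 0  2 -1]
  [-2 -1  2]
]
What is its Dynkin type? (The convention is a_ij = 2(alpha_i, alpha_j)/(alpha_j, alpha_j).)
The matrix has rank 3 with 2's on the diagonal. Reading the off-diagonal entries as Dynkin edges (a single edge where a_ij = a_ji = -1; a double or triple edge where a_ij * a_ji = 2 or 3), the diagram is a chain of 3 nodes with a double edge at one end; the terminal node there is the unique short simple root (B_3). One simple-root ordering that puts it in standard form is (alpha_2, alpha_3, alpha_1). So the algebra is type B_3, i.e. so(7).

B_3 (so(7))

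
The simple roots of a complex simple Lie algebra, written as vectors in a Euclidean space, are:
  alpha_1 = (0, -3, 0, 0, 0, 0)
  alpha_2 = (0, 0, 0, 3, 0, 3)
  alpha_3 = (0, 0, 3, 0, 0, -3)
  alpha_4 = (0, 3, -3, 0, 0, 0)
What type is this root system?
B4

Compute the Cartan integers a_ij = 2(alpha_i, alpha_j)/(alpha_j, alpha_j); the resulting 4x4 Cartan matrix is
[[2, 0, 0, -1], [0, 2, -1, 0], [0, -1, 2, -1], [-2, 0, -1, 2]].
The roots have two lengths (squared-length ratio 2:1); the short ones are alpha_{1}. The associated Dynkin diagram is a chain of 4 nodes with a double edge at one end; the terminal node there is the unique short simple root (B_4), so the type is B_4 (the algebra so(9)).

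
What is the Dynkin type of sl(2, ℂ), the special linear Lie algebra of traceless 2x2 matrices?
This is sl(2), which has dimension 2^2 - 1 = 3 and rank 2 - 1 = 1 (a Cartan subalgebra is the diagonal traceless matrices). In the classification of classical Lie algebras, the special linear algebra sl(n+1) has type A_n; here n = 1, so the Dynkin diagram is a chain of 1 nodes with single edges (A_1). Hence the type is A_1.

A1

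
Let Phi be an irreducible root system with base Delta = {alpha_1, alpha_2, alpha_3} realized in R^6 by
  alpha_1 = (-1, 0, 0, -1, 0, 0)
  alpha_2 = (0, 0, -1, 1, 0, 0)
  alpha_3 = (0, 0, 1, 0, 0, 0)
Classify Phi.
B3

Compute the Cartan integers a_ij = 2(alpha_i, alpha_j)/(alpha_j, alpha_j); the resulting 3x3 Cartan matrix is
[[2, -1, 0], [-1, 2, -2], [0, -1, 2]].
The roots have two lengths (squared-length ratio 2:1); the short ones are alpha_{3}. The associated Dynkin diagram is a chain of 3 nodes with a double edge at one end; the terminal node there is the unique short simple root (B_3), so the type is B_3 (the algebra so(7)).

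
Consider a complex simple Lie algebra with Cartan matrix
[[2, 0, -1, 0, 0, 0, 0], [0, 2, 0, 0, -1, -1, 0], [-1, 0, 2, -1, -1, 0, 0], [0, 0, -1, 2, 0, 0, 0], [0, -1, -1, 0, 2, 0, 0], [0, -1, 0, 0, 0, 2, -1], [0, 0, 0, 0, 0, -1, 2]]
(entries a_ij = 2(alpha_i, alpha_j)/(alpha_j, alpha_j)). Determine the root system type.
D_7 (so(14))

The matrix has rank 7 with 2's on the diagonal. Reading the off-diagonal entries as Dynkin edges (a single edge where a_ij = a_ji = -1; a double or triple edge where a_ij * a_ji = 2 or 3), the diagram is a chain of 5 nodes with a fork of two nodes at one end (D_7). One simple-root ordering that puts it in standard form is (alpha_7, alpha_6, alpha_2, alpha_5, alpha_3, alpha_4, alpha_1). So the algebra is type D_7, i.e. so(14).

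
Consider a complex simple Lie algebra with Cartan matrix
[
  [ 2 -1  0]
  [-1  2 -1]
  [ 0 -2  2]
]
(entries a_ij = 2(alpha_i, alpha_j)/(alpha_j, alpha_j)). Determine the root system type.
The matrix has rank 3 with 2's on the diagonal. Reading the off-diagonal entries as Dynkin edges (a single edge where a_ij = a_ji = -1; a double or triple edge where a_ij * a_ji = 2 or 3), the diagram is a chain of 3 nodes with a double edge at one end; the terminal node there is the unique long simple root (C_3). One simple-root ordering that puts it in standard form is (alpha_1, alpha_2, alpha_3). So the algebra is type C_3, i.e. sp(6).

type C_3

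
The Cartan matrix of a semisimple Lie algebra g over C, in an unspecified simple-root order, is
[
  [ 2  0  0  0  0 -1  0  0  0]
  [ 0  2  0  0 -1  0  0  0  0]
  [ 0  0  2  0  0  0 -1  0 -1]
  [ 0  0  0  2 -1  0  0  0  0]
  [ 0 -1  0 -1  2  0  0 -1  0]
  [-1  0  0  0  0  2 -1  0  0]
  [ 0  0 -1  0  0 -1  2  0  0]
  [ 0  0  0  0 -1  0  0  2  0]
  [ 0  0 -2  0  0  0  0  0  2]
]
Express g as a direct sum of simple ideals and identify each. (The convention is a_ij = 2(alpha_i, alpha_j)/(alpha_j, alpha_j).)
C_5 (sp(10)) ⊕ D_4 (so(8))

The diagram associated to this matrix has two connected components: the simple roots {alpha_1, alpha_3, alpha_6, alpha_7, alpha_9} form a chain of 5 nodes with a double edge at one end; the terminal node there is the unique long simple root (C_5), and {alpha_2, alpha_4, alpha_5, alpha_8} form a chain of 2 nodes with a fork of two nodes at one end (D_4). A semisimple Lie algebra decomposes uniquely as the direct sum of simple ideals, one per connected component of its Dynkin diagram, so g ≅ C_5 ⊕ D_4 (dimension 55 + 28 = 83).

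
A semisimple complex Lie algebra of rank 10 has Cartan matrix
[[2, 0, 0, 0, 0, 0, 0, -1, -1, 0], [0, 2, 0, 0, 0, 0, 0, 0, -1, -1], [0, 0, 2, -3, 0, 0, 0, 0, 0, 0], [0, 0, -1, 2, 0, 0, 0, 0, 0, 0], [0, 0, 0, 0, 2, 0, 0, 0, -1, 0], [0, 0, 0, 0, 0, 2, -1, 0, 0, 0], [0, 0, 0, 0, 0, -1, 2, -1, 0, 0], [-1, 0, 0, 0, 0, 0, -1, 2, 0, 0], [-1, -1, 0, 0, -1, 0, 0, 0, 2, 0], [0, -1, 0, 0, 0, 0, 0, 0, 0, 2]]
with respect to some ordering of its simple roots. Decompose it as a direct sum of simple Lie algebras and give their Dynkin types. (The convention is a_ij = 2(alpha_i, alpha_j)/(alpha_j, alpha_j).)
E_8 ⊕ G_2

The diagram associated to this matrix has two connected components: the simple roots {alpha_1, alpha_2, alpha_5, alpha_6, alpha_7, alpha_8, alpha_9, alpha_10} form a chain of 7 nodes with one extra node attached to the third node from one end (E_8), and {alpha_3, alpha_4} form two nodes joined by a triple edge (G_2). A semisimple Lie algebra decomposes uniquely as the direct sum of simple ideals, one per connected component of its Dynkin diagram, so g ≅ E_8 ⊕ G_2 (dimension 248 + 14 = 262).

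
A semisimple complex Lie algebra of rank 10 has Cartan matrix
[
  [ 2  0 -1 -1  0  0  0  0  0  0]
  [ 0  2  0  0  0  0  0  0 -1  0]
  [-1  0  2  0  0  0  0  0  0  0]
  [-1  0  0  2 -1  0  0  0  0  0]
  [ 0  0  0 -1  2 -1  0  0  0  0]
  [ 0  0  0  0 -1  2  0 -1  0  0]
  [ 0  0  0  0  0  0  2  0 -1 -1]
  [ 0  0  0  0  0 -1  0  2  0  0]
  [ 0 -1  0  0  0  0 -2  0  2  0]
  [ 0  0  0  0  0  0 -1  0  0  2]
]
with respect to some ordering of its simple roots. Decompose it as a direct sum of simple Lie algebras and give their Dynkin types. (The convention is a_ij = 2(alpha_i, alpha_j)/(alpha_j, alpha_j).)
The diagram associated to this matrix has two connected components: the simple roots {alpha_1, alpha_3, alpha_4, alpha_5, alpha_6, alpha_8} form a chain of 6 nodes with single edges (A_6), and {alpha_2, alpha_7, alpha_9, alpha_10} form a chain of 4 nodes with a double edge between the middle two (F_4). A semisimple Lie algebra decomposes uniquely as the direct sum of simple ideals, one per connected component of its Dynkin diagram, so g ≅ A_6 ⊕ F_4 (dimension 48 + 52 = 100).

type A_6 + type F_4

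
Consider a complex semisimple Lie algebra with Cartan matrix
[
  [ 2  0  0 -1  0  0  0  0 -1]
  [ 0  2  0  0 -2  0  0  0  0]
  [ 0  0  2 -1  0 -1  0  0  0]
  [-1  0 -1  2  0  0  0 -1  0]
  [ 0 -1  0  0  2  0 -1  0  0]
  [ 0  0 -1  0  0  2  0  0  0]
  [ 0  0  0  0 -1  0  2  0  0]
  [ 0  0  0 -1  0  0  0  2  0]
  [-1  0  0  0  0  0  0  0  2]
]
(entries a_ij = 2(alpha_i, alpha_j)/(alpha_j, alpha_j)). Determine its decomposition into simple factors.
The diagram associated to this matrix has two connected components: the simple roots {alpha_2, alpha_5, alpha_7} form a chain of 3 nodes with a double edge at one end; the terminal node there is the unique long simple root (C_3), and {alpha_1, alpha_3, alpha_4, alpha_6, alpha_8, alpha_9} form a chain of 5 nodes with one extra node attached to the third node from one end (E_6). A semisimple Lie algebra decomposes uniquely as the direct sum of simple ideals, one per connected component of its Dynkin diagram, so g ≅ C_3 ⊕ E_6 (dimension 21 + 78 = 99).

C_3 (sp(6)) + E_6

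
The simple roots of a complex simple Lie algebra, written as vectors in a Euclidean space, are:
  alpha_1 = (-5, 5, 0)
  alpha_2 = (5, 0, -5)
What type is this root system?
A_2

Compute the Cartan integers a_ij = 2(alpha_i, alpha_j)/(alpha_j, alpha_j); the resulting 2x2 Cartan matrix is
[[2, -1], [-1, 2]].
All simple roots have the same length, so the diagram is simply laced. The associated Dynkin diagram is a chain of 2 nodes with single edges (A_2), so the type is A_2 (the algebra sl(3)).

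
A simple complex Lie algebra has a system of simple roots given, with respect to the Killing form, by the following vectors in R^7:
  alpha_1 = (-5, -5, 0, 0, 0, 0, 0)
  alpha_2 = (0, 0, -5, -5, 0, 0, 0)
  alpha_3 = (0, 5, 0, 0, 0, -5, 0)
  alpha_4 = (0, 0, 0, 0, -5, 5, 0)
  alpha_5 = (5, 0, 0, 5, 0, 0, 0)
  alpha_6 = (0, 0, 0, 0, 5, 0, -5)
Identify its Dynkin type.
A6

Compute the Cartan integers a_ij = 2(alpha_i, alpha_j)/(alpha_j, alpha_j); the resulting 6x6 Cartan matrix is
[[2, 0, -1, 0, -1, 0], [0, 2, 0, 0, -1, 0], [-1, 0, 2, -1, 0, 0], [0, 0, -1, 2, 0, -1], [-1, -1, 0, 0, 2, 0], [0, 0, 0, -1, 0, 2]].
All simple roots have the same length, so the diagram is simply laced. The associated Dynkin diagram is a chain of 6 nodes with single edges (A_6), so the type is A_6 (the algebra sl(7)).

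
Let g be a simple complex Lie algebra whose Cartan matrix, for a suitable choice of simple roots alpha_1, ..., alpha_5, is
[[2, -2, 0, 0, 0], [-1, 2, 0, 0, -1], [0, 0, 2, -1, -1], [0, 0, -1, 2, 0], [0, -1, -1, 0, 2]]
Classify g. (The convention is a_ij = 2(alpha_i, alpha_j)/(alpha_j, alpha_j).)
C_5 (sp(10))

The matrix has rank 5 with 2's on the diagonal. Reading the off-diagonal entries as Dynkin edges (a single edge where a_ij = a_ji = -1; a double or triple edge where a_ij * a_ji = 2 or 3), the diagram is a chain of 5 nodes with a double edge at one end; the terminal node there is the unique long simple root (C_5). One simple-root ordering that puts it in standard form is (alpha_4, alpha_3, alpha_5, alpha_2, alpha_1). So the algebra is type C_5, i.e. sp(10).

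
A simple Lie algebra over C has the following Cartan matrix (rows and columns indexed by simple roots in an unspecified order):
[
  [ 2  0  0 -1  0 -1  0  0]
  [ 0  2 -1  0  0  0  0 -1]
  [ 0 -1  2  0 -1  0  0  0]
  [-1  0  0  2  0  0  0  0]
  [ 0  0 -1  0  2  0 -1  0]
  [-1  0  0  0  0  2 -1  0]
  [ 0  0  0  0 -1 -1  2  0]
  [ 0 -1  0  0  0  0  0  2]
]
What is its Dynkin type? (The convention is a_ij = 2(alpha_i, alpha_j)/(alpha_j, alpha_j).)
A_8 (sl(9))

The matrix has rank 8 with 2's on the diagonal. Reading the off-diagonal entries as Dynkin edges (a single edge where a_ij = a_ji = -1; a double or triple edge where a_ij * a_ji = 2 or 3), the diagram is a chain of 8 nodes with single edges (A_8). One simple-root ordering that puts it in standard form is (alpha_4, alpha_1, alpha_6, alpha_7, alpha_5, alpha_3, alpha_2, alpha_8). So the algebra is type A_8, i.e. sl(9).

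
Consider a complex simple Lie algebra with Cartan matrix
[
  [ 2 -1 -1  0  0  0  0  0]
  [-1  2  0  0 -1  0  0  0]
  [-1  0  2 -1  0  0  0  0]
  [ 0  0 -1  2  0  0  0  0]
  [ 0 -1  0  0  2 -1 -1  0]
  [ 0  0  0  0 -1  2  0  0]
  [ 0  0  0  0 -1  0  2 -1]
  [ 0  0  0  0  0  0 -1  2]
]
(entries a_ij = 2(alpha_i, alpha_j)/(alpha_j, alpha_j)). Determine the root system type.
The matrix has rank 8 with 2's on the diagonal. Reading the off-diagonal entries as Dynkin edges (a single edge where a_ij = a_ji = -1; a double or triple edge where a_ij * a_ji = 2 or 3), the diagram is a chain of 7 nodes with one extra node attached to the third node from one end (E_8). One simple-root ordering that puts it in standard form is (alpha_8, alpha_6, alpha_7, alpha_5, alpha_2, alpha_1, alpha_3, alpha_4). So the algebra is type E_8.

E_8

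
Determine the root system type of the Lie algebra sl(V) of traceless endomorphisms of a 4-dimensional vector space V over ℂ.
A_3

This is sl(4), which has dimension 4^2 - 1 = 15 and rank 4 - 1 = 3 (a Cartan subalgebra is the diagonal traceless matrices). In the classification of classical Lie algebras, the special linear algebra sl(n+1) has type A_n; here n = 3, so the Dynkin diagram is a chain of 3 nodes with single edges (A_3). Hence the type is A_3.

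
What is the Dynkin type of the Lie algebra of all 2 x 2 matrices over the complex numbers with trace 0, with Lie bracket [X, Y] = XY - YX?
A1

This is sl(2), which has dimension 2^2 - 1 = 3 and rank 2 - 1 = 1 (a Cartan subalgebra is the diagonal traceless matrices). In the classification of classical Lie algebras, the special linear algebra sl(n+1) has type A_n; here n = 1, so the Dynkin diagram is a chain of 1 nodes with single edges (A_1). Hence the type is A_1.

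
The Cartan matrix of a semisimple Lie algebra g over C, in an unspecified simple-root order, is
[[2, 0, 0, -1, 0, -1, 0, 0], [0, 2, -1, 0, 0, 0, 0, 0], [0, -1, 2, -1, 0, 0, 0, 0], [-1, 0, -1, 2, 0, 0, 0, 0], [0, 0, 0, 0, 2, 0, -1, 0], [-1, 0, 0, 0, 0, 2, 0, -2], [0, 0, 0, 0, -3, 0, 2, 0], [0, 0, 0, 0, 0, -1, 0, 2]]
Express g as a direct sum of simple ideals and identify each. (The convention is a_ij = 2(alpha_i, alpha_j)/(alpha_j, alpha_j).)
The diagram associated to this matrix has two connected components: the simple roots {alpha_1, alpha_2, alpha_3, alpha_4, alpha_6, alpha_8} form a chain of 6 nodes with a double edge at one end; the terminal node there is the unique short simple root (B_6), and {alpha_5, alpha_7} form two nodes joined by a triple edge (G_2). A semisimple Lie algebra decomposes uniquely as the direct sum of simple ideals, one per connected component of its Dynkin diagram, so g ≅ B_6 ⊕ G_2 (dimension 78 + 14 = 92).

B6 ⊕ G2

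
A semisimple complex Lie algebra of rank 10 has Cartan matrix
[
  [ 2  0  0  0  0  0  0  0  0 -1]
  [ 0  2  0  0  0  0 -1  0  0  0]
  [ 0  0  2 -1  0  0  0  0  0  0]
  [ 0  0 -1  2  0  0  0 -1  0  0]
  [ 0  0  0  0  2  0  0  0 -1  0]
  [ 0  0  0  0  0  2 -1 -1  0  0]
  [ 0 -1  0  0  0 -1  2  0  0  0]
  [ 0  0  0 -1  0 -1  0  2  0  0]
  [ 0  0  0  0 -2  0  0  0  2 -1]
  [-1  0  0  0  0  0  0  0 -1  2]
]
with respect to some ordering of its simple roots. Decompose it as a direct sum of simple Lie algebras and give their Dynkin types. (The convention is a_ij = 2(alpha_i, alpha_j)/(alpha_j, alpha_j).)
A_6 (sl(7)) ⊕ B_4 (so(9))

The diagram associated to this matrix has two connected components: the simple roots {alpha_2, alpha_3, alpha_4, alpha_6, alpha_7, alpha_8} form a chain of 6 nodes with single edges (A_6), and {alpha_1, alpha_5, alpha_9, alpha_10} form a chain of 4 nodes with a double edge at one end; the terminal node there is the unique short simple root (B_4). A semisimple Lie algebra decomposes uniquely as the direct sum of simple ideals, one per connected component of its Dynkin diagram, so g ≅ A_6 ⊕ B_4 (dimension 48 + 36 = 84).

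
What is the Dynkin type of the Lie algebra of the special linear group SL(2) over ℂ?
A_1 (sl(2))

This is sl(2), which has dimension 2^2 - 1 = 3 and rank 2 - 1 = 1 (a Cartan subalgebra is the diagonal traceless matrices). In the classification of classical Lie algebras, the special linear algebra sl(n+1) has type A_n; here n = 1, so the Dynkin diagram is a chain of 1 nodes with single edges (A_1). Hence the type is A_1.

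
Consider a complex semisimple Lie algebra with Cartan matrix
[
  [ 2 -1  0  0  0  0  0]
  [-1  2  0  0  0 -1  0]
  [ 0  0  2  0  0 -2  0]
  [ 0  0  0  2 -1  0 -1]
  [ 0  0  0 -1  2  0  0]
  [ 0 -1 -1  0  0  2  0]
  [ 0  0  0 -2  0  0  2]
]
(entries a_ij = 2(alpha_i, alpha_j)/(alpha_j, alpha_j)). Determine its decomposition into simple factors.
The diagram associated to this matrix has two connected components: the simple roots {alpha_4, alpha_5, alpha_7} form a chain of 3 nodes with a double edge at one end; the terminal node there is the unique long simple root (C_3), and {alpha_1, alpha_2, alpha_3, alpha_6} form a chain of 4 nodes with a double edge at one end; the terminal node there is the unique long simple root (C_4). A semisimple Lie algebra decomposes uniquely as the direct sum of simple ideals, one per connected component of its Dynkin diagram, so g ≅ C_3 ⊕ C_4 (dimension 21 + 36 = 57).

type C_3 ⊕ type C_4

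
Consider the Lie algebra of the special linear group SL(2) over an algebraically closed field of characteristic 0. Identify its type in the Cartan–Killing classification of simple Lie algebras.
This is sl(2), which has dimension 2^2 - 1 = 3 and rank 2 - 1 = 1 (a Cartan subalgebra is the diagonal traceless matrices). In the classification of classical Lie algebras, the special linear algebra sl(n+1) has type A_n; here n = 1, so the Dynkin diagram is a chain of 1 nodes with single edges (A_1). Hence the type is A_1.

A_1 (sl(2))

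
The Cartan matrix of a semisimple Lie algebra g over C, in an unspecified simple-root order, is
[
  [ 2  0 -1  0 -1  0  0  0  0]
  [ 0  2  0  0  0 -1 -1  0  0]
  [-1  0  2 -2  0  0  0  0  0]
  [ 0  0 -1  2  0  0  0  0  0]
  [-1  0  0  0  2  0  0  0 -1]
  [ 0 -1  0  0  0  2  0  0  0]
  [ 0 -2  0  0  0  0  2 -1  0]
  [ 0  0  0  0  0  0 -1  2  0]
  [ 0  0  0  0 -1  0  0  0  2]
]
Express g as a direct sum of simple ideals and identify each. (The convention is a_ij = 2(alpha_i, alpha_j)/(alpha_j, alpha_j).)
The diagram associated to this matrix has two connected components: the simple roots {alpha_1, alpha_3, alpha_4, alpha_5, alpha_9} form a chain of 5 nodes with a double edge at one end; the terminal node there is the unique short simple root (B_5), and {alpha_2, alpha_6, alpha_7, alpha_8} form a chain of 4 nodes with a double edge between the middle two (F_4). A semisimple Lie algebra decomposes uniquely as the direct sum of simple ideals, one per connected component of its Dynkin diagram, so g ≅ B_5 ⊕ F_4 (dimension 55 + 52 = 107).

B5 ⊕ F4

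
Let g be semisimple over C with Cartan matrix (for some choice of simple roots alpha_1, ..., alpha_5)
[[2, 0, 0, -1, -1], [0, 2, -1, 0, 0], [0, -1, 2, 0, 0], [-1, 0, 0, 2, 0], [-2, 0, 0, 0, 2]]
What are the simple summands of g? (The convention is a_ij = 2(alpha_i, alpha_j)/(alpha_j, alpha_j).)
A_2 + C_3

The diagram associated to this matrix has two connected components: the simple roots {alpha_2, alpha_3} form a chain of 2 nodes with single edges (A_2), and {alpha_1, alpha_4, alpha_5} form a chain of 3 nodes with a double edge at one end; the terminal node there is the unique long simple root (C_3). A semisimple Lie algebra decomposes uniquely as the direct sum of simple ideals, one per connected component of its Dynkin diagram, so g ≅ A_2 ⊕ C_3 (dimension 8 + 21 = 29).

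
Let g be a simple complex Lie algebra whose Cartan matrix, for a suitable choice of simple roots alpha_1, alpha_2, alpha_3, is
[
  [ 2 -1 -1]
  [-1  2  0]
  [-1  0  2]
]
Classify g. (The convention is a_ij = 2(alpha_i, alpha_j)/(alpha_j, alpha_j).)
A_3

The matrix has rank 3 with 2's on the diagonal. Reading the off-diagonal entries as Dynkin edges (a single edge where a_ij = a_ji = -1; a double or triple edge where a_ij * a_ji = 2 or 3), the diagram is a chain of 3 nodes with single edges (A_3). One simple-root ordering that puts it in standard form is (alpha_2, alpha_1, alpha_3). So the algebra is type A_3, i.e. sl(4).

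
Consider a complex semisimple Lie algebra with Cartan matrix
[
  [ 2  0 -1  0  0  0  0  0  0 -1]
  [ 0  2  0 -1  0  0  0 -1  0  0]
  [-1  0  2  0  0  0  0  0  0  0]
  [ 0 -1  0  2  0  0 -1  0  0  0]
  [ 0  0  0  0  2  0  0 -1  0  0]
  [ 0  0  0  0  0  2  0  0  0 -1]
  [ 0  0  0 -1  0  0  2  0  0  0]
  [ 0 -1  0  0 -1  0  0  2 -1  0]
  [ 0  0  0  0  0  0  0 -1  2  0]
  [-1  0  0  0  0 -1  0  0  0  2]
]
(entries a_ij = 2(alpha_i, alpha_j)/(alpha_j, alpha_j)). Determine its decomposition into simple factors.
The diagram associated to this matrix has two connected components: the simple roots {alpha_1, alpha_3, alpha_6, alpha_10} form a chain of 4 nodes with single edges (A_4), and {alpha_2, alpha_4, alpha_5, alpha_7, alpha_8, alpha_9} form a chain of 4 nodes with a fork of two nodes at one end (D_6). A semisimple Lie algebra decomposes uniquely as the direct sum of simple ideals, one per connected component of its Dynkin diagram, so g ≅ A_4 ⊕ D_6 (dimension 24 + 66 = 90).

A_4 + D_6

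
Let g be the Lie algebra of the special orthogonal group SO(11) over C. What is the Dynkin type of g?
B_5 (so(11))

This is so(11) with 11 odd, which has dimension 11(11-1)/2 = 55 and rank (11-1)/2 = 5. In the classification of classical Lie algebras, the orthogonal algebra so(2n+1) in an odd number of variables has type B_n; here n = 5, so the Dynkin diagram is a chain of 5 nodes with a double edge at one end; the terminal node there is the unique short simple root (B_5). Hence the type is B_5.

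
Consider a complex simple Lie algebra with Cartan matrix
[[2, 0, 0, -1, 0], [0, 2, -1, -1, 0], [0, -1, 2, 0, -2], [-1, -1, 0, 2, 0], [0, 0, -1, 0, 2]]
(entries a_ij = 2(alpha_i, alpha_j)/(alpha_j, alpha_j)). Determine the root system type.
The matrix has rank 5 with 2's on the diagonal. Reading the off-diagonal entries as Dynkin edges (a single edge where a_ij = a_ji = -1; a double or triple edge where a_ij * a_ji = 2 or 3), the diagram is a chain of 5 nodes with a double edge at one end; the terminal node there is the unique short simple root (B_5). One simple-root ordering that puts it in standard form is (alpha_1, alpha_4, alpha_2, alpha_3, alpha_5). So the algebra is type B_5, i.e. so(11).

type B_5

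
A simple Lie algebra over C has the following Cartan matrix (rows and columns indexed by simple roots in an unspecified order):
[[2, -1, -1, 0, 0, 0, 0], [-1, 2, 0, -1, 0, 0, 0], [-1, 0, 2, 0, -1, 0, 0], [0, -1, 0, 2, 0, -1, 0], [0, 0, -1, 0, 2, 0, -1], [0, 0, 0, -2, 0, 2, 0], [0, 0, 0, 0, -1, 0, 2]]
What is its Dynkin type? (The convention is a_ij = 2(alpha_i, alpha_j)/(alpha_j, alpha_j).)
The matrix has rank 7 with 2's on the diagonal. Reading the off-diagonal entries as Dynkin edges (a single edge where a_ij = a_ji = -1; a double or triple edge where a_ij * a_ji = 2 or 3), the diagram is a chain of 7 nodes with a double edge at one end; the terminal node there is the unique long simple root (C_7). One simple-root ordering that puts it in standard form is (alpha_7, alpha_5, alpha_3, alpha_1, alpha_2, alpha_4, alpha_6). So the algebra is type C_7, i.e. sp(14).

C_7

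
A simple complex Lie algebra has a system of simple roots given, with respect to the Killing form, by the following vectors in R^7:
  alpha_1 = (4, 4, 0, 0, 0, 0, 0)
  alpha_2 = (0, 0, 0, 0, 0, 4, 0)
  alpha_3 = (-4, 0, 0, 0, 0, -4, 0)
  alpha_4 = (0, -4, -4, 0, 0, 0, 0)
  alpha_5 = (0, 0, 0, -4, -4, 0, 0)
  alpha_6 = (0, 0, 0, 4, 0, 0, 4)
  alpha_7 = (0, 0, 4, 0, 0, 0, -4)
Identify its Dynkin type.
B_7

Compute the Cartan integers a_ij = 2(alpha_i, alpha_j)/(alpha_j, alpha_j); the resulting 7x7 Cartan matrix is
[[2, 0, -1, -1, 0, 0, 0], [0, 2, -1, 0, 0, 0, 0], [-1, -2, 2, 0, 0, 0, 0], [-1, 0, 0, 2, 0, 0, -1], [0, 0, 0, 0, 2, -1, 0], [0, 0, 0, 0, -1, 2, -1], [0, 0, 0, -1, 0, -1, 2]].
The roots have two lengths (squared-length ratio 2:1); the short ones are alpha_{2}. The associated Dynkin diagram is a chain of 7 nodes with a double edge at one end; the terminal node there is the unique short simple root (B_7), so the type is B_7 (the algebra so(15)).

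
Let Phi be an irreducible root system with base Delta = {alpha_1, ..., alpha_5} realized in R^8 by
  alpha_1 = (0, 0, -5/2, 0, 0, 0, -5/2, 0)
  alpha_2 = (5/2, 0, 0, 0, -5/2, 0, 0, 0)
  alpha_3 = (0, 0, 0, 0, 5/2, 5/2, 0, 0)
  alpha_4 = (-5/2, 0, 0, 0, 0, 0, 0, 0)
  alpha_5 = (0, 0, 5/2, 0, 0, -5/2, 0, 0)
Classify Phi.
Compute the Cartan integers a_ij = 2(alpha_i, alpha_j)/(alpha_j, alpha_j); the resulting 5x5 Cartan matrix is
[[2, 0, 0, 0, -1], [0, 2, -1, -2, 0], [0, -1, 2, 0, -1], [0, -1, 0, 2, 0], [-1, 0, -1, 0, 2]].
The roots have two lengths (squared-length ratio 2:1); the short ones are alpha_{4}. The associated Dynkin diagram is a chain of 5 nodes with a double edge at one end; the terminal node there is the unique short simple root (B_5), so the type is B_5 (the algebra so(11)).

B_5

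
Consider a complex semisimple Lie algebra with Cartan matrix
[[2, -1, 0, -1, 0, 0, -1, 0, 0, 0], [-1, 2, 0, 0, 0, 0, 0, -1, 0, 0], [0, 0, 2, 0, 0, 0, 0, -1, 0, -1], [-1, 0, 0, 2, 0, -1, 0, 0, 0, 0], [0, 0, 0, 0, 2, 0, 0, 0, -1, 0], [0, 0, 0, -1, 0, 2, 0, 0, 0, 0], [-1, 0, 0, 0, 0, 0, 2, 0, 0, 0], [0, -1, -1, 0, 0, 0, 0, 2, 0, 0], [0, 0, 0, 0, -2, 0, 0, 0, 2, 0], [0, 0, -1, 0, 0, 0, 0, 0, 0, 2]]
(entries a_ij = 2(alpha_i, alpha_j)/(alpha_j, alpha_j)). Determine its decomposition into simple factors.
B2 + E8

The diagram associated to this matrix has two connected components: the simple roots {alpha_5, alpha_9} form a chain of 2 nodes with a double edge at one end; the terminal node there is the unique short simple root (B_2), and {alpha_1, alpha_2, alpha_3, alpha_4, alpha_6, alpha_7, alpha_8, alpha_10} form a chain of 7 nodes with one extra node attached to the third node from one end (E_8). A semisimple Lie algebra decomposes uniquely as the direct sum of simple ideals, one per connected component of its Dynkin diagram, so g ≅ B_2 ⊕ E_8 (dimension 10 + 248 = 258).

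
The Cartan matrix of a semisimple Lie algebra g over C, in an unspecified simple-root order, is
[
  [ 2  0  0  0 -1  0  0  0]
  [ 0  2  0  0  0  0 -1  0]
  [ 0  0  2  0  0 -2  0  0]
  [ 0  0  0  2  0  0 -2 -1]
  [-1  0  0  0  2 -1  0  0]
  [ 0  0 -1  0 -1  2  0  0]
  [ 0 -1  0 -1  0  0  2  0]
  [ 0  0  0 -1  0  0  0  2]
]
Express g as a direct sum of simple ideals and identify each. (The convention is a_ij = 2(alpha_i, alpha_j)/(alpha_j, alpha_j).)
The diagram associated to this matrix has two connected components: the simple roots {alpha_1, alpha_3, alpha_5, alpha_6} form a chain of 4 nodes with a double edge at one end; the terminal node there is the unique long simple root (C_4), and {alpha_2, alpha_4, alpha_7, alpha_8} form a chain of 4 nodes with a double edge between the middle two (F_4). A semisimple Lie algebra decomposes uniquely as the direct sum of simple ideals, one per connected component of its Dynkin diagram, so g ≅ C_4 ⊕ F_4 (dimension 36 + 52 = 88).

C_4 (sp(8)) + F_4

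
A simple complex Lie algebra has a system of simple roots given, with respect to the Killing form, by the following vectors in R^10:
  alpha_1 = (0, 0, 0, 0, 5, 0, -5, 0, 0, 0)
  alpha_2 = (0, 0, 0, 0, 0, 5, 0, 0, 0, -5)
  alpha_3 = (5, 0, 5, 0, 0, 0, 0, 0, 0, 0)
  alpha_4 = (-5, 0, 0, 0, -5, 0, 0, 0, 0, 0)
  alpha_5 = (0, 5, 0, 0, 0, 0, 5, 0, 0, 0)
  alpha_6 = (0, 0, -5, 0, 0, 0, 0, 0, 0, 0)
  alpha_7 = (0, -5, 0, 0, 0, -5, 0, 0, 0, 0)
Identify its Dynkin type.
B_7

Compute the Cartan integers a_ij = 2(alpha_i, alpha_j)/(alpha_j, alpha_j); the resulting 7x7 Cartan matrix is
[[2, 0, 0, -1, -1, 0, 0], [0, 2, 0, 0, 0, 0, -1], [0, 0, 2, -1, 0, -2, 0], [-1, 0, -1, 2, 0, 0, 0], [-1, 0, 0, 0, 2, 0, -1], [0, 0, -1, 0, 0, 2, 0], [0, -1, 0, 0, -1, 0, 2]].
The roots have two lengths (squared-length ratio 2:1); the short ones are alpha_{6}. The associated Dynkin diagram is a chain of 7 nodes with a double edge at one end; the terminal node there is the unique short simple root (B_7), so the type is B_7 (the algebra so(15)).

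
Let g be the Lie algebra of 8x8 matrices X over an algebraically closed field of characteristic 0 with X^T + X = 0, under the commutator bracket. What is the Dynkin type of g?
D_4

This is so(8) with 8 even, which has dimension 8(8-1)/2 = 28 and rank 8/2 = 4. In the classification of classical Lie algebras, the orthogonal algebra so(2n) in an even number of variables has type D_n; here n = 4, so the Dynkin diagram is a chain of 2 nodes with a fork of two nodes at one end (D_4). Hence the type is D_4.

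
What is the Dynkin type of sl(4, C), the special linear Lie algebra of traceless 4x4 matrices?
This is sl(4), which has dimension 4^2 - 1 = 15 and rank 4 - 1 = 3 (a Cartan subalgebra is the diagonal traceless matrices). In the classification of classical Lie algebras, the special linear algebra sl(n+1) has type A_n; here n = 3, so the Dynkin diagram is a chain of 3 nodes with single edges (A_3). Hence the type is A_3.

A_3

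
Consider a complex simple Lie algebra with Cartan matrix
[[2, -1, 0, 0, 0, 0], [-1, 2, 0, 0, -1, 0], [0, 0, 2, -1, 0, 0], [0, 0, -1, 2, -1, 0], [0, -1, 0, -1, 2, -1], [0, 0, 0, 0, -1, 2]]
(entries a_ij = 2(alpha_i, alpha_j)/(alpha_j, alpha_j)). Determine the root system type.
The matrix has rank 6 with 2's on the diagonal. Reading the off-diagonal entries as Dynkin edges (a single edge where a_ij = a_ji = -1; a double or triple edge where a_ij * a_ji = 2 or 3), the diagram is a chain of 5 nodes with one extra node attached to the third node from one end (E_6). One simple-root ordering that puts it in standard form is (alpha_1, alpha_6, alpha_2, alpha_5, alpha_4, alpha_3). So the algebra is type E_6.

type E_6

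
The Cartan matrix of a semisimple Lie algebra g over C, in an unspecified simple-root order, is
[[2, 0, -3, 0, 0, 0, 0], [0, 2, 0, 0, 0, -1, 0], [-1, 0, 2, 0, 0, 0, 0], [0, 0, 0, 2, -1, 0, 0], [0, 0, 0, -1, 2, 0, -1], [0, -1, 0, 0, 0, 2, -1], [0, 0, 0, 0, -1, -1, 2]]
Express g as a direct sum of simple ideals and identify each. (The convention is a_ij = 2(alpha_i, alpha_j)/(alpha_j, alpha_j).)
type A_5 + type G_2

The diagram associated to this matrix has two connected components: the simple roots {alpha_2, alpha_4, alpha_5, alpha_6, alpha_7} form a chain of 5 nodes with single edges (A_5), and {alpha_1, alpha_3} form two nodes joined by a triple edge (G_2). A semisimple Lie algebra decomposes uniquely as the direct sum of simple ideals, one per connected component of its Dynkin diagram, so g ≅ A_5 ⊕ G_2 (dimension 35 + 14 = 49).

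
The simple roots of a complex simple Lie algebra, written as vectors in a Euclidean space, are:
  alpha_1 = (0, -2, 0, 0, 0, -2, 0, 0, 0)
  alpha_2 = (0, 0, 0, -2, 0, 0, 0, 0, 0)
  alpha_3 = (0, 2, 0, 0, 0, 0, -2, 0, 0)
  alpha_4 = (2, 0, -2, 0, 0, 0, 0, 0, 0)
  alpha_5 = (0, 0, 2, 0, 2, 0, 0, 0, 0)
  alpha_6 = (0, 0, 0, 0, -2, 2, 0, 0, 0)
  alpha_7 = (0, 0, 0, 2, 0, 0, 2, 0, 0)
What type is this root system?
Compute the Cartan integers a_ij = 2(alpha_i, alpha_j)/(alpha_j, alpha_j); the resulting 7x7 Cartan matrix is
[[2, 0, -1, 0, 0, -1, 0], [0, 2, 0, 0, 0, 0, -1], [-1, 0, 2, 0, 0, 0, -1], [0, 0, 0, 2, -1, 0, 0], [0, 0, 0, -1, 2, -1, 0], [-1, 0, 0, 0, -1, 2, 0], [0, -2, -1, 0, 0, 0, 2]].
The roots have two lengths (squared-length ratio 2:1); the short ones are alpha_{2}. The associated Dynkin diagram is a chain of 7 nodes with a double edge at one end; the terminal node there is the unique short simple root (B_7), so the type is B_7 (the algebra so(15)).

B_7 (so(15))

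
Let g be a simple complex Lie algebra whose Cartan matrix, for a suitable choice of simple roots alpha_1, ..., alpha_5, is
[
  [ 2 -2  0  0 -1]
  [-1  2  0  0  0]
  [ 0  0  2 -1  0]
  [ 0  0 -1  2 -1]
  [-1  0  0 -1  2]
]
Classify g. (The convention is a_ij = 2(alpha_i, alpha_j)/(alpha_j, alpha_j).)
The matrix has rank 5 with 2's on the diagonal. Reading the off-diagonal entries as Dynkin edges (a single edge where a_ij = a_ji = -1; a double or triple edge where a_ij * a_ji = 2 or 3), the diagram is a chain of 5 nodes with a double edge at one end; the terminal node there is the unique short simple root (B_5). One simple-root ordering that puts it in standard form is (alpha_3, alpha_4, alpha_5, alpha_1, alpha_2). So the algebra is type B_5, i.e. so(11).

B5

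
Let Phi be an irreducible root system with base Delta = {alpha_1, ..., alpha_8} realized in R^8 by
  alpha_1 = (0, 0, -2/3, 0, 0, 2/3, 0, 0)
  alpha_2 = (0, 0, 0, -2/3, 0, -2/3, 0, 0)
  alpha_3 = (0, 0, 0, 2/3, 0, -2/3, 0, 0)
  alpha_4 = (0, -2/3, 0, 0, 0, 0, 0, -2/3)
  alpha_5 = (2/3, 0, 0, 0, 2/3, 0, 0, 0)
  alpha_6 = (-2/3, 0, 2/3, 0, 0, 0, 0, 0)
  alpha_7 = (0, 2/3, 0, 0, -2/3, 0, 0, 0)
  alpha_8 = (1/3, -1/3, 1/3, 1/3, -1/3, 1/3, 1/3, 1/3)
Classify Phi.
Compute the Cartan integers a_ij = 2(alpha_i, alpha_j)/(alpha_j, alpha_j); the resulting 8x8 Cartan matrix is
[[2, -1, -1, 0, 0, -1, 0, 0], [-1, 2, 0, 0, 0, 0, 0, -1], [-1, 0, 2, 0, 0, 0, 0, 0], [0, 0, 0, 2, 0, 0, -1, 0], [0, 0, 0, 0, 2, -1, -1, 0], [-1, 0, 0, 0, -1, 2, 0, 0], [0, 0, 0, -1, -1, 0, 2, 0], [0, -1, 0, 0, 0, 0, 0, 2]].
All simple roots have the same length, so the diagram is simply laced. The associated Dynkin diagram is a chain of 7 nodes with one extra node attached to the third node from one end (E_8), so the type is E_8.

E_8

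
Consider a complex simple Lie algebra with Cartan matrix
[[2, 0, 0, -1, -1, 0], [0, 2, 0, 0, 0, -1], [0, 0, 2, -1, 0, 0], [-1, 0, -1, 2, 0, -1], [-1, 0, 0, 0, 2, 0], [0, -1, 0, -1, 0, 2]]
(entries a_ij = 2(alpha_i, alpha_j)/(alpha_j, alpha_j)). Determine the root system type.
The matrix has rank 6 with 2's on the diagonal. Reading the off-diagonal entries as Dynkin edges (a single edge where a_ij = a_ji = -1; a double or triple edge where a_ij * a_ji = 2 or 3), the diagram is a chain of 5 nodes with one extra node attached to the third node from one end (E_6). One simple-root ordering that puts it in standard form is (alpha_5, alpha_3, alpha_1, alpha_4, alpha_6, alpha_2). So the algebra is type E_6.

type E_6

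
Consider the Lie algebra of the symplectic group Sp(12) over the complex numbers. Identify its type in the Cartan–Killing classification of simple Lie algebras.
C_6 (sp(12))

This is sp(12), which has dimension 12(12+1)/2 = 78 and rank 12/2 = 6. In the classification of classical Lie algebras, the symplectic algebra sp(2n) has type C_n; here n = 6, so the Dynkin diagram is a chain of 6 nodes with a double edge at one end; the terminal node there is the unique long simple root (C_6). Hence the type is C_6.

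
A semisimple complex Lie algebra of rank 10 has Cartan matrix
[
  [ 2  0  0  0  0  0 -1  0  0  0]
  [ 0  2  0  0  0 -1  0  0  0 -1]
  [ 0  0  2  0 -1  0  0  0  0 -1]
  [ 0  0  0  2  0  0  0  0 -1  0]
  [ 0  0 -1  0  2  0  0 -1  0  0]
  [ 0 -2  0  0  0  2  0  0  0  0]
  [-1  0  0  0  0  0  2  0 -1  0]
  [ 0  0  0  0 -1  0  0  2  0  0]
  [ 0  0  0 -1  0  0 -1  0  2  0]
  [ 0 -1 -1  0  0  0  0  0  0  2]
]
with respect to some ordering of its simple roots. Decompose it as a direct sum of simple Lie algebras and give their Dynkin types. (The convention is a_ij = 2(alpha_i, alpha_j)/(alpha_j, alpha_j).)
The diagram associated to this matrix has two connected components: the simple roots {alpha_1, alpha_4, alpha_7, alpha_9} form a chain of 4 nodes with single edges (A_4), and {alpha_2, alpha_3, alpha_5, alpha_6, alpha_8, alpha_10} form a chain of 6 nodes with a double edge at one end; the terminal node there is the unique long simple root (C_6). A semisimple Lie algebra decomposes uniquely as the direct sum of simple ideals, one per connected component of its Dynkin diagram, so g ≅ A_4 ⊕ C_6 (dimension 24 + 78 = 102).

A_4 (sl(5)) ⊕ C_6 (sp(12))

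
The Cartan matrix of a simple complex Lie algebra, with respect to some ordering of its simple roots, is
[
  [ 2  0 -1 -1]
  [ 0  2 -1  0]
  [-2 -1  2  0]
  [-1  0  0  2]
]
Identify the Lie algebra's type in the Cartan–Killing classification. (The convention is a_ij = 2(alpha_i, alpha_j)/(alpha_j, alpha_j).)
The matrix has rank 4 with 2's on the diagonal. Reading the off-diagonal entries as Dynkin edges (a single edge where a_ij = a_ji = -1; a double or triple edge where a_ij * a_ji = 2 or 3), the diagram is a chain of 4 nodes with a double edge between the middle two (F_4). One simple-root ordering that puts it in standard form is (alpha_2, alpha_3, alpha_1, alpha_4). So the algebra is type F_4.

F_4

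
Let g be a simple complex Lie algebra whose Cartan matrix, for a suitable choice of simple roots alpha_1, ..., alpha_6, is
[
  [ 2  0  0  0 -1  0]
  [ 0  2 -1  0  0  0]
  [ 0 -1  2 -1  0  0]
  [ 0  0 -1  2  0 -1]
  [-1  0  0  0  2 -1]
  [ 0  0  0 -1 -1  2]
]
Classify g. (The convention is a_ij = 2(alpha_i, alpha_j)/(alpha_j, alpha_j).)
type A_6

The matrix has rank 6 with 2's on the diagonal. Reading the off-diagonal entries as Dynkin edges (a single edge where a_ij = a_ji = -1; a double or triple edge where a_ij * a_ji = 2 or 3), the diagram is a chain of 6 nodes with single edges (A_6). One simple-root ordering that puts it in standard form is (alpha_1, alpha_5, alpha_6, alpha_4, alpha_3, alpha_2). So the algebra is type A_6, i.e. sl(7).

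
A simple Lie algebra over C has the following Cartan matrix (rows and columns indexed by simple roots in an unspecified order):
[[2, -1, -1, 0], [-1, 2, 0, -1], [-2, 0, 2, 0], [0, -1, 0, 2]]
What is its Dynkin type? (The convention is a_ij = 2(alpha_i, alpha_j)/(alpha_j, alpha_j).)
The matrix has rank 4 with 2's on the diagonal. Reading the off-diagonal entries as Dynkin edges (a single edge where a_ij = a_ji = -1; a double or triple edge where a_ij * a_ji = 2 or 3), the diagram is a chain of 4 nodes with a double edge at one end; the terminal node there is the unique long simple root (C_4). One simple-root ordering that puts it in standard form is (alpha_4, alpha_2, alpha_1, alpha_3). So the algebra is type C_4, i.e. sp(8).

type C_4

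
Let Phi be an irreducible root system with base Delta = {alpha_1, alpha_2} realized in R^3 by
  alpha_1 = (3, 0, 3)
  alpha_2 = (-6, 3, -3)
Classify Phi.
G2

Compute the Cartan integers a_ij = 2(alpha_i, alpha_j)/(alpha_j, alpha_j); the resulting 2x2 Cartan matrix is
[[2, -1], [-3, 2]].
The roots have two lengths (squared-length ratio 3:1); the short ones are alpha_{1}. The associated Dynkin diagram is two nodes joined by a triple edge (G_2), so the type is G_2.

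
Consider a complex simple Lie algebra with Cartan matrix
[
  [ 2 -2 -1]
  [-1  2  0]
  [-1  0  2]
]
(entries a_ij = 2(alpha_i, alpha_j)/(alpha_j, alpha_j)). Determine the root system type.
type B_3

The matrix has rank 3 with 2's on the diagonal. Reading the off-diagonal entries as Dynkin edges (a single edge where a_ij = a_ji = -1; a double or triple edge where a_ij * a_ji = 2 or 3), the diagram is a chain of 3 nodes with a double edge at one end; the terminal node there is the unique short simple root (B_3). One simple-root ordering that puts it in standard form is (alpha_3, alpha_1, alpha_2). So the algebra is type B_3, i.e. so(7).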